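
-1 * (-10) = 10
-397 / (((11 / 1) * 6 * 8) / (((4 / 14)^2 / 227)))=-397 / 1468236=-0.00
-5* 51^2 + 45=-12960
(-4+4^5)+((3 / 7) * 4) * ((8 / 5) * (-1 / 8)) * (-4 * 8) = 36084 / 35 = 1030.97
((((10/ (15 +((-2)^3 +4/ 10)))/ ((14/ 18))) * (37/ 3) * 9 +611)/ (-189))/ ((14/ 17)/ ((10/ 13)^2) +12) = -0.32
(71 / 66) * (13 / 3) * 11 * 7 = 6461 / 18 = 358.94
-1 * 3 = -3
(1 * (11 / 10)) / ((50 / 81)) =891 / 500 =1.78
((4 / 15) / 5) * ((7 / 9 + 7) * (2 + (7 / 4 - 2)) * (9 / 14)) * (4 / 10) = 14 / 75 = 0.19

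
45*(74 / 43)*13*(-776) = -781233.49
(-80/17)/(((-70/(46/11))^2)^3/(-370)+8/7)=6134607240160/77505582762409979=0.00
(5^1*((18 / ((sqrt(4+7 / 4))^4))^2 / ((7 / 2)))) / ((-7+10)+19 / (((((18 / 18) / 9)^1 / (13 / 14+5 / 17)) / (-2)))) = -1175040 / 1152105397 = -0.00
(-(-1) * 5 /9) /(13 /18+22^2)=2 /1745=0.00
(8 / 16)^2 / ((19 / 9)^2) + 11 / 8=4133 / 2888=1.43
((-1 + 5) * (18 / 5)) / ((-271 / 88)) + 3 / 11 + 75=1052244 / 14905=70.60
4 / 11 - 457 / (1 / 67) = -336805 / 11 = -30618.64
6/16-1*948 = -7581/8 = -947.62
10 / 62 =5 / 31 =0.16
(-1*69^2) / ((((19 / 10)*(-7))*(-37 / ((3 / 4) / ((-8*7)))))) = 71415 / 551152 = 0.13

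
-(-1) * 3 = 3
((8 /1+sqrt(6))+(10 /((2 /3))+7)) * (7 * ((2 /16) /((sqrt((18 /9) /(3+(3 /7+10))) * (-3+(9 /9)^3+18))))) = sqrt(329) * (sqrt(6)+30) /128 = 4.60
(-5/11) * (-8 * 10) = 400/11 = 36.36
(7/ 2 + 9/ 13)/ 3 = 1.40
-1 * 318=-318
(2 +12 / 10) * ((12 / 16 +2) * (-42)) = -1848 / 5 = -369.60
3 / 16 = 0.19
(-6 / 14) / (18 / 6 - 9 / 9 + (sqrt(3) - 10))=0.07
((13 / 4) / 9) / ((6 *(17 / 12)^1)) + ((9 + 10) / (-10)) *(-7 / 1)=10207 / 765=13.34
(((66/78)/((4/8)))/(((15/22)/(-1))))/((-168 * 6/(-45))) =-121/1092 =-0.11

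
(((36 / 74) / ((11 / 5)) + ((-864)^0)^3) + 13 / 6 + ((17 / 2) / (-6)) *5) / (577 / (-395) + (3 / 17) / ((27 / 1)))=363597105 / 143078408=2.54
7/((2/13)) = 91/2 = 45.50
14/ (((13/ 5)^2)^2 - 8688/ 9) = -3750/ 246331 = -0.02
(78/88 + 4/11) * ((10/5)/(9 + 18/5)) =25/126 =0.20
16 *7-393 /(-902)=101417 /902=112.44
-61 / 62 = -0.98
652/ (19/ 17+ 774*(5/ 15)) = 11084/ 4405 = 2.52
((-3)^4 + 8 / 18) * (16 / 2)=5864 / 9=651.56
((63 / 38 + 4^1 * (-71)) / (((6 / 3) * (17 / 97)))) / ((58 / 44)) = -11447843 / 18734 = -611.07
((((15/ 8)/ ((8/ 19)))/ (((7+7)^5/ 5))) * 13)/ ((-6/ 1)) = -6175/ 68841472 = -0.00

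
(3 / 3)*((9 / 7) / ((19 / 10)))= 90 / 133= 0.68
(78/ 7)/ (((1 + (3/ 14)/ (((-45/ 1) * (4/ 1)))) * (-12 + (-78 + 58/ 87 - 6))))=-1080/ 9229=-0.12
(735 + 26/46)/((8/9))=76131/92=827.51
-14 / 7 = -2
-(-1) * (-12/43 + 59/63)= 1781/2709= 0.66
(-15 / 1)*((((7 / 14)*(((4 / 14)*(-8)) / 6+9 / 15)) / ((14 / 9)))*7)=-207 / 28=-7.39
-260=-260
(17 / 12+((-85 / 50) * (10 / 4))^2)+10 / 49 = 46295 / 2352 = 19.68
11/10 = 1.10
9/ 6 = 3/ 2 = 1.50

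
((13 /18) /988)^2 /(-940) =-1 /1759138560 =-0.00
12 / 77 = 0.16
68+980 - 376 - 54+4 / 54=16688 / 27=618.07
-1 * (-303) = 303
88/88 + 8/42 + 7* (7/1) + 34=1768/21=84.19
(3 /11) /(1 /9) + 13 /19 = 656 /209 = 3.14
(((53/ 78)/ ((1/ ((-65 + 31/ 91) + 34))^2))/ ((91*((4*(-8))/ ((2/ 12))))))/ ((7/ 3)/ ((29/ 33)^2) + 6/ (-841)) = -642519795/ 52979055584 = -0.01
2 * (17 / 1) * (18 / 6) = 102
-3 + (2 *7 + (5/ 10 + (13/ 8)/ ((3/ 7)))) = 367/ 24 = 15.29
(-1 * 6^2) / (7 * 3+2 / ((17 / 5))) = -1.67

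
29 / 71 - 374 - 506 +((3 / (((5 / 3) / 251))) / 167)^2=-43180079724 / 49502975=-872.27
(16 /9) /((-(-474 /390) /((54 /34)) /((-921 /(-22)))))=1436760 /14773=97.26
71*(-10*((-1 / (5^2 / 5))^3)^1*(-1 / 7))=-0.81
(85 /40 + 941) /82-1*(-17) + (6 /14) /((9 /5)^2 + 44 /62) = 402145819 /14056112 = 28.61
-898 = -898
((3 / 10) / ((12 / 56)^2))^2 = 9604 / 225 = 42.68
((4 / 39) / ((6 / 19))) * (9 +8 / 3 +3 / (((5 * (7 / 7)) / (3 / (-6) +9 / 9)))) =6821 / 1755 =3.89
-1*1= -1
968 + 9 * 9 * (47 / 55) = 57047 / 55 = 1037.22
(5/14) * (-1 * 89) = -445/14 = -31.79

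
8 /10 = 4 /5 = 0.80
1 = 1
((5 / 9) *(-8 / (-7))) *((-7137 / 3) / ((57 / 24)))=-253760 / 399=-635.99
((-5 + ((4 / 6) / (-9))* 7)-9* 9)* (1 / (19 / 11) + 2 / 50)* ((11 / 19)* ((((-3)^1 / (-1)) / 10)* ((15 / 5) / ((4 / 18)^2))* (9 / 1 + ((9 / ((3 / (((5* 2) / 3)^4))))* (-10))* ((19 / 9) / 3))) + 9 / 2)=595911287944 / 406125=1467310.03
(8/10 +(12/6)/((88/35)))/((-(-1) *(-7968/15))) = -0.00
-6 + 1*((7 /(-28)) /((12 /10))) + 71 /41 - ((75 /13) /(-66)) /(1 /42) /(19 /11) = -571435 /243048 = -2.35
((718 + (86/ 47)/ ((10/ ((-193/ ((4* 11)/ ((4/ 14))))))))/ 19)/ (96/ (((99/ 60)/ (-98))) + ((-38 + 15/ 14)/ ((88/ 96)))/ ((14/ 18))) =-181832847/ 27693698140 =-0.01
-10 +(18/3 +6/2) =-1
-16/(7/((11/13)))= -176/91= -1.93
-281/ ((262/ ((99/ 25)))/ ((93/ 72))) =-287463/ 52400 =-5.49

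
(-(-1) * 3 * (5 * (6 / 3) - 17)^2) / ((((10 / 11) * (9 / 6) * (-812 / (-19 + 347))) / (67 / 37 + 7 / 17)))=-8826972 / 91205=-96.78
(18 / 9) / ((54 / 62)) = 62 / 27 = 2.30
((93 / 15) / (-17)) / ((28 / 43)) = -1333 / 2380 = -0.56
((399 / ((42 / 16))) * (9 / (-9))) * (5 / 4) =-190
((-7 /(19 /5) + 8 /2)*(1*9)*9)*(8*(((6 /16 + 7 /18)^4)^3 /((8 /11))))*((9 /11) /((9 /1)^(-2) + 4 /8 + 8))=31414932481826416015625 /4305913304274532564992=7.30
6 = 6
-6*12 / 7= -72 / 7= -10.29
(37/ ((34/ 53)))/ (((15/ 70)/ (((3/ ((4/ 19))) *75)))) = 19560975/ 68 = 287661.40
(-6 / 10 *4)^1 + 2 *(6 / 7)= -0.69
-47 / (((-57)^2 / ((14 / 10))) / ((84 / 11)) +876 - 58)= -9212 / 219893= -0.04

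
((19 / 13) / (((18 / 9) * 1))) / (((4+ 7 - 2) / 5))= 95 / 234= 0.41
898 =898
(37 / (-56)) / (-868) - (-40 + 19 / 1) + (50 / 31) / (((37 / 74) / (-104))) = -15286395 / 48608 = -314.48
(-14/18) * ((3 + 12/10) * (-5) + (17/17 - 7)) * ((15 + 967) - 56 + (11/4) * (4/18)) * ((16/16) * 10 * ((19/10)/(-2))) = -2218307/12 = -184858.92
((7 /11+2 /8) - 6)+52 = 46.89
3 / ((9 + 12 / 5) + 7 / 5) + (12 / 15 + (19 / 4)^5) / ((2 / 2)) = 12385791 / 5120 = 2419.10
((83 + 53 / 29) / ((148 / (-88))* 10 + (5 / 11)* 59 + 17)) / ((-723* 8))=-205 / 377406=-0.00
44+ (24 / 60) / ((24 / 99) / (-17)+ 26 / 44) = 144584 / 3235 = 44.69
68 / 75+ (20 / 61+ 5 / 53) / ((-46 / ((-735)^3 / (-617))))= -40643328153217 / 6881925450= -5905.81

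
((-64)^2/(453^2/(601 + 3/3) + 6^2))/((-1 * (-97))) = 2465792/22007457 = 0.11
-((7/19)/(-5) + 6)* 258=-1528.99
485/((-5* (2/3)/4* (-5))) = 582/5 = 116.40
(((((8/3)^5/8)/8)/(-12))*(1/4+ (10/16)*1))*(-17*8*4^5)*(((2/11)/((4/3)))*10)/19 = 77987840/50787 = 1535.59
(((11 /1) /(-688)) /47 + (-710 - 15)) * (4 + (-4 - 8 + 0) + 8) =0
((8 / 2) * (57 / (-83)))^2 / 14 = 25992 / 48223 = 0.54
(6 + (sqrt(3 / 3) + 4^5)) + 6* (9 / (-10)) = 1025.60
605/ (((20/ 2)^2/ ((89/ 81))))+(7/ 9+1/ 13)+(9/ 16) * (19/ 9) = 732023/ 84240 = 8.69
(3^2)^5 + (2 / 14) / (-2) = 826685 / 14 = 59048.93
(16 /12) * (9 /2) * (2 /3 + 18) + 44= 156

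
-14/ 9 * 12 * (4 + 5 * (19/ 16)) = -371/ 2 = -185.50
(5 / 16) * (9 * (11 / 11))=45 / 16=2.81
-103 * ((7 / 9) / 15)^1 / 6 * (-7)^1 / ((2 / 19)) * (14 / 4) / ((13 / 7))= 4698757 / 42120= 111.56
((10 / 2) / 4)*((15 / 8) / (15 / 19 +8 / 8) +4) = 6865 / 1088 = 6.31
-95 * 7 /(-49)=13.57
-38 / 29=-1.31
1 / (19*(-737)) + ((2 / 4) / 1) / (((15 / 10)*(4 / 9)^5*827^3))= -578908284743 / 8110312232805376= -0.00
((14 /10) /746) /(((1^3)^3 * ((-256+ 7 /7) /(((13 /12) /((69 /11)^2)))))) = -11011 /54341101800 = -0.00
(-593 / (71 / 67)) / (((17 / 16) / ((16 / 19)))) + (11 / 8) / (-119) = -569598455 / 1284248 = -443.53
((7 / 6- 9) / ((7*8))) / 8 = -47 / 2688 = -0.02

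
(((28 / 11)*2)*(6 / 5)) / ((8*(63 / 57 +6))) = 266 / 2475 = 0.11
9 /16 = 0.56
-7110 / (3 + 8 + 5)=-3555 / 8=-444.38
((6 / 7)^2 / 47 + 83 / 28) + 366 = 3399043 / 9212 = 368.98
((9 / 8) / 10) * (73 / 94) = 657 / 7520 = 0.09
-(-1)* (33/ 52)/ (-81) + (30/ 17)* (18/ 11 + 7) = 3999343/ 262548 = 15.23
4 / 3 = 1.33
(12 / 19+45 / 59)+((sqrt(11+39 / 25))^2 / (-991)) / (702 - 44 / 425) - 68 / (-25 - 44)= 27208033984244 / 11433003878427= 2.38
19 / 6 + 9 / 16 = 179 / 48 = 3.73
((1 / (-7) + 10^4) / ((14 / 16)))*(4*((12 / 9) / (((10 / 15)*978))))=746656 / 7987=93.48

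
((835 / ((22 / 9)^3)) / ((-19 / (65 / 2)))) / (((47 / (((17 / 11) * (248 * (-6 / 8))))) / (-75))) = -4691594773125 / 104595304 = -44854.74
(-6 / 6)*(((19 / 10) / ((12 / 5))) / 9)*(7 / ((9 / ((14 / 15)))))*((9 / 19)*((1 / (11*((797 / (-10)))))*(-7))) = -343 / 1420254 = -0.00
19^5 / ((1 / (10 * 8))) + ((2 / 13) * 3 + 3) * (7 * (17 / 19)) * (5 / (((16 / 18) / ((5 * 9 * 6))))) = 195743396585 / 988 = 198120846.75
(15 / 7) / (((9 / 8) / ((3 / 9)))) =40 / 63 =0.63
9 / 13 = 0.69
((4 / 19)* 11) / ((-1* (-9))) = 44 / 171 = 0.26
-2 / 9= -0.22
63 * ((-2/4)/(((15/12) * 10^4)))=-63/25000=-0.00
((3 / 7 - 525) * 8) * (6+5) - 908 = -329492 / 7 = -47070.29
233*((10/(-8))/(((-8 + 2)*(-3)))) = -16.18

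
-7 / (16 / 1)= -0.44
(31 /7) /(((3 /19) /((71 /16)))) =41819 /336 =124.46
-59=-59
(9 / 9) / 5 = 1 / 5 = 0.20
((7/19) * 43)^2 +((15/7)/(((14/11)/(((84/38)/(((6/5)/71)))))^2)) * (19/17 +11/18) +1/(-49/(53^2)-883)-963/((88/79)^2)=23885535898675275635/618873366885312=38595.19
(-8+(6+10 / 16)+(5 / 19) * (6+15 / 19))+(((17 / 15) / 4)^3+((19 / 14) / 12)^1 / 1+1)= 844699151 / 545832000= 1.55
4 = 4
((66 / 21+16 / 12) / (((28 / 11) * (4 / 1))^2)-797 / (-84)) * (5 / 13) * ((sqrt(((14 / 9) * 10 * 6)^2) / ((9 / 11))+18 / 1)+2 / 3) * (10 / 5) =5579480 / 5733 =973.22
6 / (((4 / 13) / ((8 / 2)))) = 78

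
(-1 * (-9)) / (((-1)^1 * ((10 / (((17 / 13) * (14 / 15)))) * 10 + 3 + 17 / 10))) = -10710 / 103093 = -0.10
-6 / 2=-3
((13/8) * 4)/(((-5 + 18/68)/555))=-122655/161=-761.83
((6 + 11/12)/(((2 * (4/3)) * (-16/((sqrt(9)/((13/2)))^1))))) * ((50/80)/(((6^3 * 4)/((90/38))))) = -2075/16187392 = -0.00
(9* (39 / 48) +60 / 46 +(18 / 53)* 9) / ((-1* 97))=-227679 / 1891888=-0.12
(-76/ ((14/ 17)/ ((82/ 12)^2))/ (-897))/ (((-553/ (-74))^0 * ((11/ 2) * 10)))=0.09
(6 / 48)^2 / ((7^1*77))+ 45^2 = 69854401 / 34496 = 2025.00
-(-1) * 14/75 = 14/75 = 0.19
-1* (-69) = 69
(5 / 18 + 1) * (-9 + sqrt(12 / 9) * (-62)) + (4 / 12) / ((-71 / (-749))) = -1426 * sqrt(3) / 27-3401 / 426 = -99.46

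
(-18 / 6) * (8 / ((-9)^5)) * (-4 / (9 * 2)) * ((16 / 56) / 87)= -32 / 107882523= -0.00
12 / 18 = 2 / 3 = 0.67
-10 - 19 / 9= -12.11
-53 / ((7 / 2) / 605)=-64130 / 7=-9161.43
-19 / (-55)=19 / 55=0.35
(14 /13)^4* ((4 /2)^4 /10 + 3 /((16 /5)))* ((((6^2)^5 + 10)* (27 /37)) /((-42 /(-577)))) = 10931784468756921 /5283785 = 2068930599.70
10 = 10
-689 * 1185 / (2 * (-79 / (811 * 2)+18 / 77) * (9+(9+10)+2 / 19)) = -322910002415 / 4114114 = -78488.35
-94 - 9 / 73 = -6871 / 73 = -94.12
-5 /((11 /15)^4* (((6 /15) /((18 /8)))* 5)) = -2278125 /117128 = -19.45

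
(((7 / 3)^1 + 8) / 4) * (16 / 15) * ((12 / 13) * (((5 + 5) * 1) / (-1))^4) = 992000 / 39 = 25435.90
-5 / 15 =-1 / 3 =-0.33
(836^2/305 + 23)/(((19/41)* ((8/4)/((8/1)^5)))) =474191478784/5795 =81827692.63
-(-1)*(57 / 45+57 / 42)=551 / 210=2.62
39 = 39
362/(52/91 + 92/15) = 19005/352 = 53.99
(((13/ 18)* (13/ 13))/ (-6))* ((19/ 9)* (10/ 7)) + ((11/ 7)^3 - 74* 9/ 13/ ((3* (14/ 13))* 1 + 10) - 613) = -2198267353/ 3584007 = -613.35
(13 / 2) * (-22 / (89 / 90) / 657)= -1430 / 6497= -0.22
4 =4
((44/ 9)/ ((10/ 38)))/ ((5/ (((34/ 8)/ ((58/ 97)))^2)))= 568313009/ 3027600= 187.71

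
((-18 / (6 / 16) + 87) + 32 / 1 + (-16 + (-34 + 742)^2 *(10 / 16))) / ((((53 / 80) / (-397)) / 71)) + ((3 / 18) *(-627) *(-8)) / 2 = -706580419046 / 53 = -13331706019.74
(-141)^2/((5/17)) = 337977/5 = 67595.40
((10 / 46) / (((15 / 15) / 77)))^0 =1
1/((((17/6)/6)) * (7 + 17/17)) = 9/34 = 0.26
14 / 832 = 7 / 416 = 0.02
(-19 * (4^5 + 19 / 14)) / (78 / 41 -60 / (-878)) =-1636379085 / 165536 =-9885.34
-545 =-545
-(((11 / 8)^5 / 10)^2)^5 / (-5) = 11739085287969531650666649599035831993898213898723001 / 71362384635297994052914298472474756819137331200000000000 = 0.00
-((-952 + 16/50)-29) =24517/25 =980.68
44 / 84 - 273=-5722 / 21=-272.48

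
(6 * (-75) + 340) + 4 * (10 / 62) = -3390 / 31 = -109.35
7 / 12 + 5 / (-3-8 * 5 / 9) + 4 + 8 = 9577 / 804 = 11.91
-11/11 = -1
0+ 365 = 365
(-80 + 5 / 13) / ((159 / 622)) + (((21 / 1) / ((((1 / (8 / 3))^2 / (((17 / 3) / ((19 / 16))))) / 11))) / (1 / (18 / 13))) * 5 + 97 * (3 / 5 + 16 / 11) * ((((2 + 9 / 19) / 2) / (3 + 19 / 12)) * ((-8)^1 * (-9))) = 57828.56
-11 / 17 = -0.65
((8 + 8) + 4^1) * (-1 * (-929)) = 18580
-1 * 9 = -9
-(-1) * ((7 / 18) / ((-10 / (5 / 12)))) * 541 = -3787 / 432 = -8.77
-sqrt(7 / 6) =-sqrt(42) / 6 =-1.08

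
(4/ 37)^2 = 16/ 1369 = 0.01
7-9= -2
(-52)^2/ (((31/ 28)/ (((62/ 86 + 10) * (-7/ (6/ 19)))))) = -580411.33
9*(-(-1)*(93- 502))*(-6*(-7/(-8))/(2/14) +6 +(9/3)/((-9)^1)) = 457671/4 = 114417.75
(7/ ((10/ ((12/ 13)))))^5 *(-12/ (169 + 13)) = -112021056/ 15083778125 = -0.01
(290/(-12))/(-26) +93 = 14653/156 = 93.93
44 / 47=0.94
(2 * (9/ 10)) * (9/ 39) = 27/ 65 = 0.42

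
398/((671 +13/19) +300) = 3781/9231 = 0.41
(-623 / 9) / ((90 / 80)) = -4984 / 81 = -61.53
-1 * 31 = -31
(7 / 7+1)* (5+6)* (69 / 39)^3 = 267674 / 2197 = 121.84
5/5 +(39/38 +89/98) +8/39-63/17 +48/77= 387707/6789783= 0.06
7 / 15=0.47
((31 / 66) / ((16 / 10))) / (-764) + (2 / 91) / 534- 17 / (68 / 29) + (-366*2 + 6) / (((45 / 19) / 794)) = -3975940090793477 / 16335359040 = -243394.72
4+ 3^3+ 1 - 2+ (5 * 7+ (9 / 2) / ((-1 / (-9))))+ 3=217 / 2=108.50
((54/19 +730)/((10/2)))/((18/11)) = 89.57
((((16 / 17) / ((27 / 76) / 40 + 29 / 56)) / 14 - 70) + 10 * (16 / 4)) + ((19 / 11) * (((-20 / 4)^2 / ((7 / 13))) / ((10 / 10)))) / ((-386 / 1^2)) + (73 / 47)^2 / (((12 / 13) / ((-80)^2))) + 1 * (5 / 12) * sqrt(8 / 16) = 5 * sqrt(2) / 24 + 56967669040227445 / 3412071363162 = 16696.21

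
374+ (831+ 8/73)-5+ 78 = 93302/73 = 1278.11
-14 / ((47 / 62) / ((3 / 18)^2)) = -217 / 423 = -0.51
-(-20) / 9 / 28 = 0.08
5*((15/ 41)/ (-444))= -0.00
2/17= 0.12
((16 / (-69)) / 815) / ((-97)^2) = -16 / 529115115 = -0.00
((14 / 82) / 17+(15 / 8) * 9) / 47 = 94151 / 262072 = 0.36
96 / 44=24 / 11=2.18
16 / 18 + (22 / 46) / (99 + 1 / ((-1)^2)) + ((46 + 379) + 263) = 14260099 / 20700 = 688.89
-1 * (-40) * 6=240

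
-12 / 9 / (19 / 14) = -56 / 57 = -0.98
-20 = -20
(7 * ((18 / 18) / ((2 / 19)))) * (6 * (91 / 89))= 36309 / 89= 407.97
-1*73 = -73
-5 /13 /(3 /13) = -5 /3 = -1.67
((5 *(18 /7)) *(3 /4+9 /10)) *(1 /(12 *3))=33 /56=0.59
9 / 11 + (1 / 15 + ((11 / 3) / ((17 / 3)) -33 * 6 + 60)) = -382793 / 2805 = -136.47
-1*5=-5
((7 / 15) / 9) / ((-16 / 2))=-7 / 1080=-0.01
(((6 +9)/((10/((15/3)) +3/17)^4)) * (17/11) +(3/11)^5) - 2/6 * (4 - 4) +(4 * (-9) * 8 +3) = -85710841098957/301835503211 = -283.97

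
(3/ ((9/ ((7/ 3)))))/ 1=7/ 9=0.78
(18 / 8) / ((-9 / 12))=-3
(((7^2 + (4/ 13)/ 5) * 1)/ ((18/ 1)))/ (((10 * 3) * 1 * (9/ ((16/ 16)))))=1063/ 105300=0.01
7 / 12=0.58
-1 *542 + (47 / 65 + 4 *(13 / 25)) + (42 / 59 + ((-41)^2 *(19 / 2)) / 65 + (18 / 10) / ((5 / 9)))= -11104643 / 38350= -289.56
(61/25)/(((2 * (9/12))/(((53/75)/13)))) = 6466/73125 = 0.09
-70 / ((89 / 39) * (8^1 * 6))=-455 / 712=-0.64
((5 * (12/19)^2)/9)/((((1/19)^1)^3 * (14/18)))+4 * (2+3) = 13820/7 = 1974.29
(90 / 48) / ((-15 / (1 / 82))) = -1 / 656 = -0.00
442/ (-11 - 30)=-442/ 41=-10.78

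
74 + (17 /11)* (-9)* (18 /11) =6200 /121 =51.24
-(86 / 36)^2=-1849 / 324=-5.71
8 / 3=2.67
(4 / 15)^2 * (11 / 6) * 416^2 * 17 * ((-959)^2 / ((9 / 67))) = 15952555778711552 / 6075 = 2625935107606.84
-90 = -90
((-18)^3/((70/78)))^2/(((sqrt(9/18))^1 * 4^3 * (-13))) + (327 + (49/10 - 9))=3229/10 - 62178597 * sqrt(2)/1225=-71459.81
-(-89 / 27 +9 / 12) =275 / 108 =2.55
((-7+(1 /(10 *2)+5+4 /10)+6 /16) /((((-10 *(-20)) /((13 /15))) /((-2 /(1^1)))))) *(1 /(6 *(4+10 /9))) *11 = 6721 /1840000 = 0.00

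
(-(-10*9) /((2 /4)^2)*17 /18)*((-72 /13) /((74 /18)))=-220320 /481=-458.05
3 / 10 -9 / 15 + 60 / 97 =309 / 970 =0.32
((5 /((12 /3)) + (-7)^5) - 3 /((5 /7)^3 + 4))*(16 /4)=-33545649 /499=-67225.75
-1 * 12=-12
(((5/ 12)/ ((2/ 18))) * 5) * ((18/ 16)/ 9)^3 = 75/ 2048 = 0.04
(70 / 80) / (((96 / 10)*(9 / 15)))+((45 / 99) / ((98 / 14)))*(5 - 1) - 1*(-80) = 7132835 / 88704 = 80.41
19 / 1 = 19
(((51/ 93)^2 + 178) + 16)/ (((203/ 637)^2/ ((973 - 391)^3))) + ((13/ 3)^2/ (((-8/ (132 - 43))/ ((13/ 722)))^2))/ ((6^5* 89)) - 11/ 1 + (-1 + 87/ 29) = 711709373087287391042369130929/ 1887002666872233984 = 377163946602.67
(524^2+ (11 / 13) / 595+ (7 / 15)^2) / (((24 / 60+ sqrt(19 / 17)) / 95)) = -3631778464924 / 333333+ 9079446162310 * sqrt(323) / 5666661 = 17900734.71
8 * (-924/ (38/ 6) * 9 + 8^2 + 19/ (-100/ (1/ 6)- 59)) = -125117992/ 12521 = -9992.65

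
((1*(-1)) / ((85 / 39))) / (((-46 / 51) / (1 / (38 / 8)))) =234 / 2185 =0.11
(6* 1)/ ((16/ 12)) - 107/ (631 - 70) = 4835/ 1122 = 4.31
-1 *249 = -249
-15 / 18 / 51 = -5 / 306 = -0.02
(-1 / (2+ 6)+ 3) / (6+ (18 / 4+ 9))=23 / 156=0.15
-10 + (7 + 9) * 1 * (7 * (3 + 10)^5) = 41584806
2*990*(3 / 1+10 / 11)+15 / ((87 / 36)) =224640 / 29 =7746.21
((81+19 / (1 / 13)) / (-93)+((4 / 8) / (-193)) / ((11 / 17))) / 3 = -1394269 / 1184634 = -1.18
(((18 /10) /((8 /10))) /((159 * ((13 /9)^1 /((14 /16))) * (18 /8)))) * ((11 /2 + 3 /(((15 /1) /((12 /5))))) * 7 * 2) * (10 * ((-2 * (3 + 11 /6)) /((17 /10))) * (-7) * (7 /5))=1601467 /9010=177.74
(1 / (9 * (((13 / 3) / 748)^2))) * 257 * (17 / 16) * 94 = 14361278734 / 169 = 84977980.67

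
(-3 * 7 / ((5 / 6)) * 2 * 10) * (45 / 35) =-648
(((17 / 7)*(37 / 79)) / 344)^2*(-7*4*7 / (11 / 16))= -395641 / 126935699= -0.00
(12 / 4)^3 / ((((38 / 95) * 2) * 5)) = 27 / 4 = 6.75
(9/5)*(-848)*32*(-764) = 186587136/5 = 37317427.20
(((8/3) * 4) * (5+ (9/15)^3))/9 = 20864/3375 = 6.18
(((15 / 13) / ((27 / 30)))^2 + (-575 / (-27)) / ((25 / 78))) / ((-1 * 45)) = -103562 / 68445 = -1.51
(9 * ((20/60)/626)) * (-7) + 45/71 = 26679/44446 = 0.60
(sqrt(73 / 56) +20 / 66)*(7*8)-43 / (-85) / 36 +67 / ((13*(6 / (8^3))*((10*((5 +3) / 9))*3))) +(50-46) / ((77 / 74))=114314051 / 3063060 +2*sqrt(1022)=101.26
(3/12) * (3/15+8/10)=1/4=0.25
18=18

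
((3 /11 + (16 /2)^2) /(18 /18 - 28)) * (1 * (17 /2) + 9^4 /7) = -1337341 /594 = -2251.42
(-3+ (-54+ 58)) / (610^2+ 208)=1 / 372308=0.00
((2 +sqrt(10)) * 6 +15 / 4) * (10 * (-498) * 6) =-179280 * sqrt(10)- 470610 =-1037543.14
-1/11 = -0.09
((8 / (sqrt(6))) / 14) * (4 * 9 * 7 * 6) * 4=576 * sqrt(6)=1410.91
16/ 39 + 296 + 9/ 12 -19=43393/ 156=278.16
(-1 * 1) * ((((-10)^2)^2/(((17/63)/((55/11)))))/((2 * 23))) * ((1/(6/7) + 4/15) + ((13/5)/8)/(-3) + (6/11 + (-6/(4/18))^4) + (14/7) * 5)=-9207420980625/4301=-2140762841.35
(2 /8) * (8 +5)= 13 /4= 3.25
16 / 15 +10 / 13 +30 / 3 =2308 / 195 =11.84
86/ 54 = 43/ 27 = 1.59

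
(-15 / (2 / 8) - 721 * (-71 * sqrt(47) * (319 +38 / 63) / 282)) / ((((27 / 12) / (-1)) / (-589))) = -47120 / 3 +173457266390 * sqrt(47) / 11421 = 104105045.13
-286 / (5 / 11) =-3146 / 5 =-629.20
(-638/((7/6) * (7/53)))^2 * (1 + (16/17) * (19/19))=1358343276048/40817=33278861.16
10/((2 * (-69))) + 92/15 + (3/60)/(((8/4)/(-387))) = -665/184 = -3.61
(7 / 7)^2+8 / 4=3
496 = 496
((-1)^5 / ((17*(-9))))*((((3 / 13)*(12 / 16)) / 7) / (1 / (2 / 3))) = 1 / 9282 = 0.00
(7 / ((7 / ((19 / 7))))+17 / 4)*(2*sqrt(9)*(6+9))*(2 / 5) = 1755 / 7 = 250.71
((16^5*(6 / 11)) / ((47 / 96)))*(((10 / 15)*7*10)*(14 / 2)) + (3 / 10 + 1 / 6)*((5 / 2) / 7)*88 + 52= 591900283880 / 1551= 381624941.25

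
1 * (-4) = -4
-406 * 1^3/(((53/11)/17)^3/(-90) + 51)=-238942477620/30014792893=-7.96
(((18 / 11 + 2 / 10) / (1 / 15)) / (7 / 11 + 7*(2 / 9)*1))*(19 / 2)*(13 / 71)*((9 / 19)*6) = 957177 / 15407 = 62.13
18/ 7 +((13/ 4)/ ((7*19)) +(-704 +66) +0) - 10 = -645.40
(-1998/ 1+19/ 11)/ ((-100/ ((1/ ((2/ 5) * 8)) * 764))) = 4194169/ 880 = 4766.10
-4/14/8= -1/28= -0.04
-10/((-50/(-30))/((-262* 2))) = 3144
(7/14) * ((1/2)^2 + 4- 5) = -3/8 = -0.38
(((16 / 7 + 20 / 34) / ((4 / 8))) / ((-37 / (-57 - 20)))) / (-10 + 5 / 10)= -792 / 629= -1.26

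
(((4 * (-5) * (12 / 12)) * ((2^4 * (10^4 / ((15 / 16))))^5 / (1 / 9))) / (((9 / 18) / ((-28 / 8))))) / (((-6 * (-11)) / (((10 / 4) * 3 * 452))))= 2783083832226611200000000000000000 / 297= 9370652633759633670033670000000.00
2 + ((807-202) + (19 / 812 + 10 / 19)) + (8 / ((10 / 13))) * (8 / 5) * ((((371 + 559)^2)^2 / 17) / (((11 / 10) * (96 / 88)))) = 160034457048561709 / 262276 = 610175757784.02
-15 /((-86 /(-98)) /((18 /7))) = -43.95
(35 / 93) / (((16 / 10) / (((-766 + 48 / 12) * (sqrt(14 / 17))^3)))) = -155575 * sqrt(238) / 17918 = -133.95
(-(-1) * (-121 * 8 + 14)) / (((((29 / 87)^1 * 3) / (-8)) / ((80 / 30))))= 20352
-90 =-90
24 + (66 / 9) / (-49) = 3506 / 147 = 23.85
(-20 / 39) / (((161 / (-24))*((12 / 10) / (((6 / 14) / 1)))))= 400 / 14651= 0.03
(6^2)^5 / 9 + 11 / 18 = 120932363 / 18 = 6718464.61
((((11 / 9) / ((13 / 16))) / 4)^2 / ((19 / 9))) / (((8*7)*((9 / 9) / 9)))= 242 / 22477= 0.01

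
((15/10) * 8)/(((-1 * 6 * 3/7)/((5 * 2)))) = -140/3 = -46.67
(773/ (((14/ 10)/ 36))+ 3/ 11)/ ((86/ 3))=4591683/ 6622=693.40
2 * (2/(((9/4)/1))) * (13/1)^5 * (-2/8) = -1485172/9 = -165019.11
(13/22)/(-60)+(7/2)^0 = 1307/1320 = 0.99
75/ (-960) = -5/ 64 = -0.08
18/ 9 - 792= -790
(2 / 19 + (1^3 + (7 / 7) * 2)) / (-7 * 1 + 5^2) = 59 / 342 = 0.17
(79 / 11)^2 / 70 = 0.74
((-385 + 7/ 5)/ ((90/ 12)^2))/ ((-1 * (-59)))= -7672/ 66375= -0.12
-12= -12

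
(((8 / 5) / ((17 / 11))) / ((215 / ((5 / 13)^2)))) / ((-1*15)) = -88 / 1853085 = -0.00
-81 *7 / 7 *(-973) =78813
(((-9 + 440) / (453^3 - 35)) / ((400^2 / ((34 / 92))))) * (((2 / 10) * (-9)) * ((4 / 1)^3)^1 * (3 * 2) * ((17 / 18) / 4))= -373677 / 213807176600000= -0.00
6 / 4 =3 / 2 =1.50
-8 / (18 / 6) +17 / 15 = -23 / 15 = -1.53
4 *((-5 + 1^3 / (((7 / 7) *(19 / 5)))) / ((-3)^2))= -40 / 19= -2.11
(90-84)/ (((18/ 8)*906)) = 4/ 1359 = 0.00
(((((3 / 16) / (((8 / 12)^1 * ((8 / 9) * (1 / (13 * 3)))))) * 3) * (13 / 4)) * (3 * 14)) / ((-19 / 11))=-2925.52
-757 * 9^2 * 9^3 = -44700093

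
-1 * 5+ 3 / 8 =-37 / 8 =-4.62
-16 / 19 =-0.84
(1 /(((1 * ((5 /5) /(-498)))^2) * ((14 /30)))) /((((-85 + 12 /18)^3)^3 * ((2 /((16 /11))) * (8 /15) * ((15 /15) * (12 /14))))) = -183054852450 /46717261351587040851263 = -0.00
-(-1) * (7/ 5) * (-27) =-189/ 5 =-37.80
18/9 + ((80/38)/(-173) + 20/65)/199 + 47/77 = 1710169625/654767113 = 2.61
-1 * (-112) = 112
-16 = -16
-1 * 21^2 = -441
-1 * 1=-1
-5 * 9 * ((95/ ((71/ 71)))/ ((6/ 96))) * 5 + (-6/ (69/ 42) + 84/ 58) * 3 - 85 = -228175105/ 667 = -342091.61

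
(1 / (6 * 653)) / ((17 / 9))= 0.00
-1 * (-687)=687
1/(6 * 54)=1/324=0.00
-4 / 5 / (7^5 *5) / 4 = -1 / 420175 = -0.00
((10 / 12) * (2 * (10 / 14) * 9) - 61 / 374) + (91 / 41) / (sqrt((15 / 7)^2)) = 18655811 / 1610070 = 11.59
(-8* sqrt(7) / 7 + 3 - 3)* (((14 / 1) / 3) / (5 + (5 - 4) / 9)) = -24* sqrt(7) / 23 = -2.76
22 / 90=11 / 45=0.24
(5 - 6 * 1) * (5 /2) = -5 /2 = -2.50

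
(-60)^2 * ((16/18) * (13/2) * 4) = 83200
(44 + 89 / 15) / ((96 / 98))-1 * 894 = -606979 / 720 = -843.03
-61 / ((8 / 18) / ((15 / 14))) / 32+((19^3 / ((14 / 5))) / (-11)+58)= -3337049 / 19712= -169.29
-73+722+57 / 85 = 55222 / 85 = 649.67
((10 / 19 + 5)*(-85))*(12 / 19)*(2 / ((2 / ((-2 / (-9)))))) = -23800 / 361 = -65.93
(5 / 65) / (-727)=-1 / 9451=-0.00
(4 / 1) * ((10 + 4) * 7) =392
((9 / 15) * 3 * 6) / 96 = 9 / 80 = 0.11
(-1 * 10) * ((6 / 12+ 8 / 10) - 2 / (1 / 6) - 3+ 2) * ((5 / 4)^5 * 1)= 365625 / 1024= 357.06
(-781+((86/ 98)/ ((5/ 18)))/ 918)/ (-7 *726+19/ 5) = 9758552/ 63452109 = 0.15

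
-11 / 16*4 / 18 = -11 / 72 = -0.15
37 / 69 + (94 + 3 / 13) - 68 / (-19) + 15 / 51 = 98.64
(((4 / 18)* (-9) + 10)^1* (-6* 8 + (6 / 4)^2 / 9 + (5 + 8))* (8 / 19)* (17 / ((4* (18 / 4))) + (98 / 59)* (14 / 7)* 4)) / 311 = -16807880 / 3137679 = -5.36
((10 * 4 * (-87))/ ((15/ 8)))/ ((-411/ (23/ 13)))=42688/ 5343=7.99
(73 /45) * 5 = 8.11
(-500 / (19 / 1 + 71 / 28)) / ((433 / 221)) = -3094000 / 261099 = -11.85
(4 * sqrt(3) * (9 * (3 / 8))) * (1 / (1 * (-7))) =-27 * sqrt(3) / 14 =-3.34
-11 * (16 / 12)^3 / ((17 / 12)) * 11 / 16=-1936 / 153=-12.65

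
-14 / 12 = -1.17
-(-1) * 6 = 6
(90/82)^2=2025/1681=1.20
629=629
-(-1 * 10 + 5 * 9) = -35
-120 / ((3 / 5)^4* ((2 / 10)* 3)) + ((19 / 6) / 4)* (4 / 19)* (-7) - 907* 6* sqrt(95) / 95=-250189 / 162 - 5442* sqrt(95) / 95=-2102.71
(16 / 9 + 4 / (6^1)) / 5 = 22 / 45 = 0.49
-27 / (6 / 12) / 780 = -0.07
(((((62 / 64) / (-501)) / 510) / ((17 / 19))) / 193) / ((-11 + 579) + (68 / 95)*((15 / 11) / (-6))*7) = -123101 / 3178243462366080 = -0.00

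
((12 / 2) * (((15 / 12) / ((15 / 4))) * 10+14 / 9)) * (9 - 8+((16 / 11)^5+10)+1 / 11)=7559408 / 14641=516.32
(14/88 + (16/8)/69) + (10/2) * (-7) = -105689/3036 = -34.81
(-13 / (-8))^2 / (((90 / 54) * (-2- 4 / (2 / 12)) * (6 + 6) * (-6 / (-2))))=-13 / 7680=-0.00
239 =239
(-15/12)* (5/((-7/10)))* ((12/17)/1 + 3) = 1125/34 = 33.09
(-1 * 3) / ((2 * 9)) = -1 / 6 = -0.17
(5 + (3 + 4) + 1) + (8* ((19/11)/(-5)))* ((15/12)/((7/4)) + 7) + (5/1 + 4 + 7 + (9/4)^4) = 3282977/98560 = 33.31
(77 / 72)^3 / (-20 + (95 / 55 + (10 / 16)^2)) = -5021863 / 73419048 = -0.07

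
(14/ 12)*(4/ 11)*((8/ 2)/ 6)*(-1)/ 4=-7/ 99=-0.07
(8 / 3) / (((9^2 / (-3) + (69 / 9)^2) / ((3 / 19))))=36 / 2717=0.01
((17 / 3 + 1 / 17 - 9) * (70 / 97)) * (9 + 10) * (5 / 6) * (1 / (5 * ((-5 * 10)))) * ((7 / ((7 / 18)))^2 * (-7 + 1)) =-2398788 / 8245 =-290.94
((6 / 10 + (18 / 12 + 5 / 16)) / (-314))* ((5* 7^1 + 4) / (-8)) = 7527 / 200960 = 0.04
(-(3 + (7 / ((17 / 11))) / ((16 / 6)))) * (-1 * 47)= 220.83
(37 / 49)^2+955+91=2512815 / 2401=1046.57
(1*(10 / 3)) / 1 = 10 / 3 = 3.33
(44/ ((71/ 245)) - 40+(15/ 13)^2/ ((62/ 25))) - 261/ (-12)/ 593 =99175669573/ 882310468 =112.40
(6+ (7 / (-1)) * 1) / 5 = -1 / 5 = -0.20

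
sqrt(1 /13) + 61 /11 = sqrt(13) /13 + 61 /11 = 5.82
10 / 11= 0.91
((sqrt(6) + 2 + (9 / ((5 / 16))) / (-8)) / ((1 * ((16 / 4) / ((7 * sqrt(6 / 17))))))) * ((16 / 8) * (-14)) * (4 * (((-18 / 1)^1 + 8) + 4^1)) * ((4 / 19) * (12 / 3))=-150528 * sqrt(102) / 1615 + 112896 * sqrt(17) / 323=499.78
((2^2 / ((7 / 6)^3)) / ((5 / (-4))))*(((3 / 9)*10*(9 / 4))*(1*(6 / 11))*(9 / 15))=-93312 / 18865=-4.95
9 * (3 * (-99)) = -2673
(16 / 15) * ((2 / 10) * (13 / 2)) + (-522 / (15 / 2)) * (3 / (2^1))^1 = -103.01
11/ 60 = 0.18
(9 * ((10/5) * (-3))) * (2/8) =-27/2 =-13.50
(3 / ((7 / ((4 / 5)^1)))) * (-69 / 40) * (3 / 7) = -621 / 2450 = -0.25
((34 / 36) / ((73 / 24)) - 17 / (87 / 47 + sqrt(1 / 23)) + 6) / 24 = -112601585 / 903390768 + 37553 * sqrt(23) / 4125072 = -0.08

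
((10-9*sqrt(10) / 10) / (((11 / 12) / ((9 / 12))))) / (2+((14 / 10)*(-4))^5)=-46875 / 31540883+16875*sqrt(10) / 126163532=-0.00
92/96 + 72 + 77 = 3599/24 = 149.96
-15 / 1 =-15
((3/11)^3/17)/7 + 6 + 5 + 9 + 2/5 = 16155813/791945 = 20.40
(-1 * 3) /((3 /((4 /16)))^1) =-1 /4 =-0.25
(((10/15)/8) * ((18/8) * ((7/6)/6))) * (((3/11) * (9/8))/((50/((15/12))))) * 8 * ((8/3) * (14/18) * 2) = 49/5280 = 0.01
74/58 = 37/29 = 1.28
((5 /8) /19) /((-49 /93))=-465 /7448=-0.06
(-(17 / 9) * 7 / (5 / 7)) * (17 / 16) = -14161 / 720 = -19.67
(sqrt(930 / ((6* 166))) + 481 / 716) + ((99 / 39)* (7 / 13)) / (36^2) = 8792995 / 13068432 + sqrt(25730) / 166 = 1.64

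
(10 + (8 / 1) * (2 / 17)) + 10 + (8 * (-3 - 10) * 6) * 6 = -3723.06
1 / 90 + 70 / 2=3151 / 90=35.01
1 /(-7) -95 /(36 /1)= -701 /252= -2.78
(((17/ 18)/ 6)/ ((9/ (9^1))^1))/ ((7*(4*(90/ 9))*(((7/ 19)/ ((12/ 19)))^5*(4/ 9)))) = 11016/ 588245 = 0.02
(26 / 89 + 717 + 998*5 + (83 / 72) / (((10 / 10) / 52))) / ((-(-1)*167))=9239113 / 267534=34.53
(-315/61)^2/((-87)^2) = 11025/3129361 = 0.00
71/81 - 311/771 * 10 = -65723/20817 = -3.16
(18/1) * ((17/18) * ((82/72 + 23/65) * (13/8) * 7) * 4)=415667/360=1154.63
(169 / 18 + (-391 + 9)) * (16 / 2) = -26828 / 9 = -2980.89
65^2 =4225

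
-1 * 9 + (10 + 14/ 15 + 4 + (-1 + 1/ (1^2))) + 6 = 179/ 15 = 11.93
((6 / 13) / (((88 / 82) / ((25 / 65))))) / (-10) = -123 / 7436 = -0.02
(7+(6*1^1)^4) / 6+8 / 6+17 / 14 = 1538 / 7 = 219.71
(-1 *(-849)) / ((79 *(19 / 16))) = 13584 / 1501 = 9.05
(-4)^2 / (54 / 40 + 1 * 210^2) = 320 / 882027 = 0.00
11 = 11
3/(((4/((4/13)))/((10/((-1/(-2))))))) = 60/13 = 4.62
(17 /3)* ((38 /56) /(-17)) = -19 /84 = -0.23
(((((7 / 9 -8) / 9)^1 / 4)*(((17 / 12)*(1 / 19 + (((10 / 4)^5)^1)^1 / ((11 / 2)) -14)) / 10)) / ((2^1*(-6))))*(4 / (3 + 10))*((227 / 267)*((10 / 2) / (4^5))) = 27302425 / 2369804304384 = 0.00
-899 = -899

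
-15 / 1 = -15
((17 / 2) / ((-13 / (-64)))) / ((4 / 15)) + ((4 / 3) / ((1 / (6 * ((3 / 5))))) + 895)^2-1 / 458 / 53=6388528731237 / 7889050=809796.96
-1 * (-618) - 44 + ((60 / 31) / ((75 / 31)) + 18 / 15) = 576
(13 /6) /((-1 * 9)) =-13 /54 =-0.24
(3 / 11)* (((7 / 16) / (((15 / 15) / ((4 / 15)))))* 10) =0.32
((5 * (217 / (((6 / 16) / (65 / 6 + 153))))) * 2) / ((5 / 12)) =2275317.33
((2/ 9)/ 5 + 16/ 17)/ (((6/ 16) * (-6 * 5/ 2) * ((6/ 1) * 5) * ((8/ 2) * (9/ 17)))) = -754/ 273375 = -0.00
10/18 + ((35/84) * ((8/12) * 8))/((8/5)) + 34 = 647/18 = 35.94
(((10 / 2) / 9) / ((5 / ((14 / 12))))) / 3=7 / 162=0.04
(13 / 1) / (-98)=-13 / 98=-0.13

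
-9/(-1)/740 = 9/740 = 0.01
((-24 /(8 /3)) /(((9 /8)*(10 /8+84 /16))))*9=-144 /13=-11.08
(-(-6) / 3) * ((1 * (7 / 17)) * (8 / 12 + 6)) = 280 / 51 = 5.49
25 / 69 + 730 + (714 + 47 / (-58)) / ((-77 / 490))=-83820470 / 22011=-3808.12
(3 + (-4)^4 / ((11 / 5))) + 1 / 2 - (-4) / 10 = 13229 / 110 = 120.26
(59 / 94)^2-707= -6243571 / 8836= -706.61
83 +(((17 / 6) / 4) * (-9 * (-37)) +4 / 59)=150541 / 472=318.94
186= 186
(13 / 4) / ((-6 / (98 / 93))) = -637 / 1116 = -0.57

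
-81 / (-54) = 3 / 2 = 1.50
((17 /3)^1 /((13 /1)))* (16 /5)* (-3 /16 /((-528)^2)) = -17 /18120960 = -0.00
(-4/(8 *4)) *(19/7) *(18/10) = -171/280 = -0.61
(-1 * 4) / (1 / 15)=-60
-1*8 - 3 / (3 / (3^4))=-89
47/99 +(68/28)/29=11224/20097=0.56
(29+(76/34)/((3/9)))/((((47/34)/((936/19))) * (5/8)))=9090432/4465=2035.93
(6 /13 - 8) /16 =-49 /104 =-0.47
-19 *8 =-152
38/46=19/23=0.83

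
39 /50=0.78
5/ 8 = 0.62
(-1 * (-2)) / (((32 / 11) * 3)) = 11 / 48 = 0.23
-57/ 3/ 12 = -19/ 12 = -1.58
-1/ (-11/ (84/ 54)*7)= 2/ 99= 0.02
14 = 14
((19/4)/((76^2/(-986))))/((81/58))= -0.58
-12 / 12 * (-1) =1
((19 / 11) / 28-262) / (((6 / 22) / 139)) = -11214103 / 84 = -133501.23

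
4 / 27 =0.15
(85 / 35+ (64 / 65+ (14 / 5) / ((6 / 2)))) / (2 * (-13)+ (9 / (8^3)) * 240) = -11168 / 55965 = -0.20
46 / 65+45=2971 / 65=45.71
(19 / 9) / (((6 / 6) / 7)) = 14.78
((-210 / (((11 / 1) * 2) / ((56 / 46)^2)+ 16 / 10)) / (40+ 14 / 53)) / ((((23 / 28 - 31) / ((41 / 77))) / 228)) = 81569900160 / 63931896743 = 1.28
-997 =-997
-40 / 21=-1.90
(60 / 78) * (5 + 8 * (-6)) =-430 / 13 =-33.08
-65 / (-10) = 6.50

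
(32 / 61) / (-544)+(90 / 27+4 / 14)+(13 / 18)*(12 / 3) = 425107 / 65331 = 6.51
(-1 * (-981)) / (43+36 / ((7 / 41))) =6867 / 1777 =3.86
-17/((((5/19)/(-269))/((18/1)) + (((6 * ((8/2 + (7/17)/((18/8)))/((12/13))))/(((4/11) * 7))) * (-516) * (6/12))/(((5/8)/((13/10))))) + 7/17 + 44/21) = 930559770/313635322001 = 0.00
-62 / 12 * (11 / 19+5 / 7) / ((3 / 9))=-2666 / 133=-20.05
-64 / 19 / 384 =-0.01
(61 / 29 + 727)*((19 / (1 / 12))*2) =9641664 / 29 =332471.17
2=2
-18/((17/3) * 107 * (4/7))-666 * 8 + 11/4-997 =-46001069/7276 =-6322.30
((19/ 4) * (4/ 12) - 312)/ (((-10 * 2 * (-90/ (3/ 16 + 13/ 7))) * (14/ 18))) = -34121/ 75264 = -0.45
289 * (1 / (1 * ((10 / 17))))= 4913 / 10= 491.30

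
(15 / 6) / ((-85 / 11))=-11 / 34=-0.32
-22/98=-11/49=-0.22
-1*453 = -453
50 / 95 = 10 / 19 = 0.53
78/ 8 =39/ 4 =9.75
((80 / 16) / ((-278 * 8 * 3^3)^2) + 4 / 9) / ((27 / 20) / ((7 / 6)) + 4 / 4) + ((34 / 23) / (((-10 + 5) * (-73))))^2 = 3953289293756408887 / 19186044468197500800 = 0.21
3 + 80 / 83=3.96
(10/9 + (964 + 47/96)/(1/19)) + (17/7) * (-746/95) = 3506222239/191520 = 18307.34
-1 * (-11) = 11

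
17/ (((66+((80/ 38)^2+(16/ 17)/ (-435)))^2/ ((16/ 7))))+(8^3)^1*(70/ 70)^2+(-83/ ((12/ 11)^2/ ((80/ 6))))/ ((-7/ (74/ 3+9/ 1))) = 49954362593282076862307/ 10022102090158546206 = 4984.42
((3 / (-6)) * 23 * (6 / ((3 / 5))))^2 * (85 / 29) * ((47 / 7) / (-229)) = -52833875 / 46487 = -1136.53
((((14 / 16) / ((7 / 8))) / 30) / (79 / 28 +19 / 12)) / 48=0.00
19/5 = 3.80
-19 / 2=-9.50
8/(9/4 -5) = -32/11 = -2.91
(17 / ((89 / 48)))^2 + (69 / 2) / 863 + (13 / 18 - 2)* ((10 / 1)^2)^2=-1561890963955 / 123044814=-12693.68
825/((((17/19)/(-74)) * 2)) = -579975/17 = -34116.18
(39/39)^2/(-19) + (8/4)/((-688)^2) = -236653/4496768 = -0.05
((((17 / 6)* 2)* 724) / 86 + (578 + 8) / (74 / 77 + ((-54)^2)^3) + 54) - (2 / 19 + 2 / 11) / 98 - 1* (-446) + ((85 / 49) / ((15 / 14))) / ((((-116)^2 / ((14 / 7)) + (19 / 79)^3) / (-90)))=109101763885726815672705440731 / 199206830128249030557355347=547.68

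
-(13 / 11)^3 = -2197 / 1331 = -1.65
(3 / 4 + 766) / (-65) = -3067 / 260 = -11.80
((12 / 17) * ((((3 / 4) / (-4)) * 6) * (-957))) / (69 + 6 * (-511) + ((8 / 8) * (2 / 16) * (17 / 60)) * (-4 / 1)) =-1550340 / 6114169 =-0.25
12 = 12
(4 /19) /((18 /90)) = 20 /19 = 1.05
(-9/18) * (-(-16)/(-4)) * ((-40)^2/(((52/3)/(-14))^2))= 352800/169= 2087.57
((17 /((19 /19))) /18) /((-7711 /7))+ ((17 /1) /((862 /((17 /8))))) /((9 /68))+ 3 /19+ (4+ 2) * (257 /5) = 1170236728621 /3788722740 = 308.87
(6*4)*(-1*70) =-1680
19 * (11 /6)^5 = 3059969 /7776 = 393.51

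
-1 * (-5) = 5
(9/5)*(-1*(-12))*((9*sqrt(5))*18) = 17496*sqrt(5)/5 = 7824.45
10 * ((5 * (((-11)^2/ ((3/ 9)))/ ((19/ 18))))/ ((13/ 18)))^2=3458145636000/ 61009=56682549.07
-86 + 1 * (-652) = -738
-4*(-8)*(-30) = -960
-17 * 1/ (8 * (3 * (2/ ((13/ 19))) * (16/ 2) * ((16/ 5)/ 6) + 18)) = -1105/ 28816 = -0.04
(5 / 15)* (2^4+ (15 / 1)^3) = 3391 / 3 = 1130.33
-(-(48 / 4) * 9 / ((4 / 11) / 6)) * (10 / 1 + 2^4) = 46332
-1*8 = -8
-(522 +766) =-1288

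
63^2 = 3969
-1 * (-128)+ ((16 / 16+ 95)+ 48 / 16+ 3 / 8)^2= 640217 / 64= 10003.39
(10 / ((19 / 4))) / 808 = 5 / 1919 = 0.00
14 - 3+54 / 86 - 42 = -1306 / 43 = -30.37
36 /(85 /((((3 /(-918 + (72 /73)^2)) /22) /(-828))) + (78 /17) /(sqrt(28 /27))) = 4028250420199199040 /52959865192401460890226871 - 25104045044 * sqrt(21) /158879595577204382670680613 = 0.00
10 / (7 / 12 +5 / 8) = 240 / 29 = 8.28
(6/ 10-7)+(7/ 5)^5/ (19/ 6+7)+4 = -356658/ 190625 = -1.87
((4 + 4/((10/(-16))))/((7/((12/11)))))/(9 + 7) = -9/385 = -0.02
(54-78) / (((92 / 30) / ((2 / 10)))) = -1.57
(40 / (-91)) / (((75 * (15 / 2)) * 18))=-8 / 184275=-0.00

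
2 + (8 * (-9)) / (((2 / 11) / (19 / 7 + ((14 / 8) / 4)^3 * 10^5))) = -3317186.14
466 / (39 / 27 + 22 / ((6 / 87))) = 2097 / 1442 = 1.45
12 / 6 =2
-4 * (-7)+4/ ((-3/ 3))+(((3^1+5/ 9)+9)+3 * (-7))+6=194/ 9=21.56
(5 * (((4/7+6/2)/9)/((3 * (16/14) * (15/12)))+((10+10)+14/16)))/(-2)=-22645/432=-52.42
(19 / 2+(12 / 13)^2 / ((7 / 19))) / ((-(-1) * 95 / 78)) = 4413 / 455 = 9.70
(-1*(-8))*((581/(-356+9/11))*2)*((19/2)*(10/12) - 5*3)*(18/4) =3259410/3907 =834.25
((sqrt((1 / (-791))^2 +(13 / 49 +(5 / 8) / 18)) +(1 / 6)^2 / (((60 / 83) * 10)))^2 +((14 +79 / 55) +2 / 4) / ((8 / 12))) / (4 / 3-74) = -11103319781810357 / 33334224295680000-83 * sqrt(27032117) / 7449321600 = -0.33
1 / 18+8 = 145 / 18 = 8.06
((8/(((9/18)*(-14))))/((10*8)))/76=-1/5320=-0.00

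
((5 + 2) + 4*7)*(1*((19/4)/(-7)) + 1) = 45/4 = 11.25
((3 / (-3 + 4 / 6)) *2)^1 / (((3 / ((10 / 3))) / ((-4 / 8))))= 10 / 7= 1.43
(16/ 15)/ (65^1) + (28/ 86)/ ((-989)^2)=672960898/ 41007722925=0.02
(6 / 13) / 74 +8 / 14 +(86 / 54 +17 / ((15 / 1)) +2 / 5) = 1683449 / 454545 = 3.70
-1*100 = -100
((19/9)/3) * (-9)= -19/3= -6.33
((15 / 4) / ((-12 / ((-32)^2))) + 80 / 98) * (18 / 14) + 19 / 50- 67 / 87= -612888071 / 1492050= -410.77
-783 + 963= 180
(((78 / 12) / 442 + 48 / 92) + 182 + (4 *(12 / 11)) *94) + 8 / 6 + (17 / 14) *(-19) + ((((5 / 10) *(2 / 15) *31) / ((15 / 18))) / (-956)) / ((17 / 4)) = 1232557526401 / 2158671900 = 570.98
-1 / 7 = -0.14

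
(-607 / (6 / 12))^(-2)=1 / 1473796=0.00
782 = 782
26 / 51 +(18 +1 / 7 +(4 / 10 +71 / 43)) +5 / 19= 20.97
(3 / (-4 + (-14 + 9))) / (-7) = 1 / 21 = 0.05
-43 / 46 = -0.93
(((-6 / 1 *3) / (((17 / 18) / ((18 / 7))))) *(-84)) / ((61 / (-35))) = -2362.04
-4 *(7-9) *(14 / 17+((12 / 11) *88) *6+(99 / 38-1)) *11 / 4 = 4110315 / 323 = 12725.43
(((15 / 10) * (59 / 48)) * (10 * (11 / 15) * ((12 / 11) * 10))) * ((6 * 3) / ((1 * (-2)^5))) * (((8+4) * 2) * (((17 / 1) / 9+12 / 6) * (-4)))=30975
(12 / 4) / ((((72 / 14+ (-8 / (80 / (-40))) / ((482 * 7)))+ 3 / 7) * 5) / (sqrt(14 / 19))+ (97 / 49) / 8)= 0.09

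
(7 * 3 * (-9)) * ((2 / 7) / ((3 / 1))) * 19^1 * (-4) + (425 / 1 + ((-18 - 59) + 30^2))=2616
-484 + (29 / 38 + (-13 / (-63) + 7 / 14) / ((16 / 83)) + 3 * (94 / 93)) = -565855505 / 1187424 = -476.54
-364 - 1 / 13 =-4733 / 13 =-364.08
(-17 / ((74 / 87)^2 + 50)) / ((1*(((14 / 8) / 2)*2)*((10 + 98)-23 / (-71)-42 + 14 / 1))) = -0.00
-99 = -99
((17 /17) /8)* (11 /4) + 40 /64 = 0.97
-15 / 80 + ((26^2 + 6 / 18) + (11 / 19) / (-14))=4316251 / 6384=676.10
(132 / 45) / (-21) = -44 / 315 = -0.14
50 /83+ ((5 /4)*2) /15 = 383 /498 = 0.77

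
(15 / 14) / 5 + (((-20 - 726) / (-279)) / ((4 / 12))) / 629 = 185935 / 818958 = 0.23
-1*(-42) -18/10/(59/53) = 11913/295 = 40.38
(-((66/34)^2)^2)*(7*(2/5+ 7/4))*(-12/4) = 1070886663/1670420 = 641.09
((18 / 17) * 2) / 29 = 36 / 493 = 0.07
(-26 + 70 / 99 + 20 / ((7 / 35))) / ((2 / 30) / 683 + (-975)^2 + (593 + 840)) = 0.00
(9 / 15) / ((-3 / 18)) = -18 / 5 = -3.60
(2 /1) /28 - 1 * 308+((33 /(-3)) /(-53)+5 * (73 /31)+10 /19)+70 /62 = -128616561 /437038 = -294.29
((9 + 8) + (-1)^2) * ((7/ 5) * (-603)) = -15195.60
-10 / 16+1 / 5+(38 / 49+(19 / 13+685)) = 17499971 / 25480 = 686.81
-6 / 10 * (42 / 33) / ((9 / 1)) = -14 / 165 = -0.08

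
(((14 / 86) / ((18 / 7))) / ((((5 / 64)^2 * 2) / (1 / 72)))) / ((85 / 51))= 6272 / 145125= 0.04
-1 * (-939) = 939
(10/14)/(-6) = -5/42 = -0.12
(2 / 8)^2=1 / 16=0.06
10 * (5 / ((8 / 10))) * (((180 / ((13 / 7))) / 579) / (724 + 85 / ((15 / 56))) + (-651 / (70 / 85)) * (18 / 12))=-1161755598375 / 15676232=-74109.36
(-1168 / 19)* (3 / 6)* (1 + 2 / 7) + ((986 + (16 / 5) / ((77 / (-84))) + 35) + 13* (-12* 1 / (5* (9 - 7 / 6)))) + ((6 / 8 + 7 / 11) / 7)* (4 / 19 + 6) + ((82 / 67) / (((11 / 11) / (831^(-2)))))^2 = 975.24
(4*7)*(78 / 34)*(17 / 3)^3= 105196 / 9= 11688.44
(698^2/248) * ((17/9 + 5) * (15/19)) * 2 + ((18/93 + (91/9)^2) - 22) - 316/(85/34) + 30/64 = 162768553759/7633440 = 21323.09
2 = 2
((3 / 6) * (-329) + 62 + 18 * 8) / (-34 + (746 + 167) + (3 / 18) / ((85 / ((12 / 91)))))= 642005 / 13598134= 0.05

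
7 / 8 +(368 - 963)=-4753 / 8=-594.12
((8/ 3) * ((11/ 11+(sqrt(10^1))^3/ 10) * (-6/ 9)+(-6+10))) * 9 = 80 - 16 * sqrt(10) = 29.40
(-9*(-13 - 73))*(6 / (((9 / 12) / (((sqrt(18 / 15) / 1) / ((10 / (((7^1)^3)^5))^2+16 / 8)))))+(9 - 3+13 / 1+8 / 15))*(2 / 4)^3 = 2907574897499301293334359121*sqrt(30) / 37565567151153763479772165+37797 / 20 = 2313.79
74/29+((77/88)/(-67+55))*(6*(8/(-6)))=1091/348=3.14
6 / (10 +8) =1 / 3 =0.33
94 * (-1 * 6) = -564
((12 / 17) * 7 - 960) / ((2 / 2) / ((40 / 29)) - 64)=649440 / 43027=15.09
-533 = -533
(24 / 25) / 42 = 4 / 175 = 0.02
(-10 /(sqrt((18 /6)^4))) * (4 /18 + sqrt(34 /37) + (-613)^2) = -417522.42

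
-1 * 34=-34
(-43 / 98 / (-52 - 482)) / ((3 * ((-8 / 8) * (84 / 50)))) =-1075 / 6593832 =-0.00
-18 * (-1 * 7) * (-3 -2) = -630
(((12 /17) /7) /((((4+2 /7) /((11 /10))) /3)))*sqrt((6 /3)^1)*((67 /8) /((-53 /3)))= -6633*sqrt(2) /180200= -0.05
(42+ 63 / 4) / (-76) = -0.76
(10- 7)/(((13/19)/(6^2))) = 2052/13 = 157.85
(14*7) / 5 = 98 / 5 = 19.60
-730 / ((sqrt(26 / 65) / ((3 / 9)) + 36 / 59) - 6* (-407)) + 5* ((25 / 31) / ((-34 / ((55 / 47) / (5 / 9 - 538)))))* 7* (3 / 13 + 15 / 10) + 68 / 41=1270565* sqrt(10) / 17307360387 + 860672746027541867653 / 631545373317911446836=1.36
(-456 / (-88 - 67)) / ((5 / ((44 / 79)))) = 20064 / 61225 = 0.33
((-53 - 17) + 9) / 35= -1.74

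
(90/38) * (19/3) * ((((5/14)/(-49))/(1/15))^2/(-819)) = -9375/42824236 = -0.00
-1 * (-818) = 818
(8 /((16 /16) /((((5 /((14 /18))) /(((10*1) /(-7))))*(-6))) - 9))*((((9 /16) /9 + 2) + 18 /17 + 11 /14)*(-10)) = 34.87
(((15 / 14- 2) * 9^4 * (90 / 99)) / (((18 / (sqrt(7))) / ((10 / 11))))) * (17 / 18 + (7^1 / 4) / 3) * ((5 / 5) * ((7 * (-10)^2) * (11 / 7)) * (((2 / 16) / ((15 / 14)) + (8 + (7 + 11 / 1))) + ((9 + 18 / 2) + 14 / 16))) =-55957905.99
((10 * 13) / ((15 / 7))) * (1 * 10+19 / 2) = 1183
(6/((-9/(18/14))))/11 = -6/77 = -0.08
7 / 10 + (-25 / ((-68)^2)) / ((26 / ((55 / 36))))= 15141349 / 21640320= 0.70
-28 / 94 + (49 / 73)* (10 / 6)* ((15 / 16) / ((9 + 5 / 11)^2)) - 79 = -47076552401 / 593755136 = -79.29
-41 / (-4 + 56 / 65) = 2665 / 204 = 13.06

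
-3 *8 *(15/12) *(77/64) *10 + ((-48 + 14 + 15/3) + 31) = -5743/16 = -358.94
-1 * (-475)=475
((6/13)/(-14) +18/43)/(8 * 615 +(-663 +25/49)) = 10563/116617462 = 0.00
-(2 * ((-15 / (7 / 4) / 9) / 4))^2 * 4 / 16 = -25 / 441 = -0.06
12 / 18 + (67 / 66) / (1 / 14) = 491 / 33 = 14.88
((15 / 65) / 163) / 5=3 / 10595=0.00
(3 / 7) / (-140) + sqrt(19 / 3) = -3 / 980 + sqrt(57) / 3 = 2.51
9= 9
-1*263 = -263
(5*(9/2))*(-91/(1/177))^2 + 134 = 11674595473/2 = 5837297736.50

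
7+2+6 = 15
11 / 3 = 3.67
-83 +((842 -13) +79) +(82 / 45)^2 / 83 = 138668599 / 168075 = 825.04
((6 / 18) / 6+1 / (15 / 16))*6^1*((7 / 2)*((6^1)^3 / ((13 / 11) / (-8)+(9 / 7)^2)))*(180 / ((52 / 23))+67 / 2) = 161385939792 / 421915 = 382508.18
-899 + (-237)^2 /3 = 17824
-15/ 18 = -5/ 6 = -0.83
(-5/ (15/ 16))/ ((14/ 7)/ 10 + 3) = -5/ 3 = -1.67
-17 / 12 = -1.42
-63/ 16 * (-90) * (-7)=-19845/ 8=-2480.62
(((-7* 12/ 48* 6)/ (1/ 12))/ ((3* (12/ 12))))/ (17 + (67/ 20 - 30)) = 840/ 193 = 4.35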